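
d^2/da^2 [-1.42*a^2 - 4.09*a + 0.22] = -2.84000000000000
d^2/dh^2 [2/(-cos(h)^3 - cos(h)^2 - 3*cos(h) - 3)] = -((15*cos(h) + 8*cos(2*h) + 9*cos(3*h))*(cos(h)^3 + cos(h)^2 + 3*cos(h) + 3)/2 + 4*(3*cos(h)^2 + 2*cos(h) + 3)^2*sin(h)^2)/(cos(h)^3 + cos(h)^2 + 3*cos(h) + 3)^3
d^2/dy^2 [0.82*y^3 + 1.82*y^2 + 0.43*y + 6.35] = 4.92*y + 3.64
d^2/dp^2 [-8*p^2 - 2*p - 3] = -16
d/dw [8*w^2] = 16*w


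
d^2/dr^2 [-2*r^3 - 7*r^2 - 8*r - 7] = -12*r - 14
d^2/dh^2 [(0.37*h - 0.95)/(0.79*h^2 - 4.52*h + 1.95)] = ((4.8458 - 1.7538*h)*(0.79*h^2 - 4.52*h + 1.95) + (0.37*h - 0.95)*(1.58*h - 4.52)*(3.16*h - 9.04))/(0.79*h^2 - 4.52*h + 1.95)^3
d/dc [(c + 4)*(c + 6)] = 2*c + 10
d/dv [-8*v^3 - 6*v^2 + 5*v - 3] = -24*v^2 - 12*v + 5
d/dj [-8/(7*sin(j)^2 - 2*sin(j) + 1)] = 16*(7*sin(j) - 1)*cos(j)/(7*sin(j)^2 - 2*sin(j) + 1)^2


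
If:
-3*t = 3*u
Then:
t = -u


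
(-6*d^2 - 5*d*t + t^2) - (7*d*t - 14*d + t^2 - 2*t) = -6*d^2 - 12*d*t + 14*d + 2*t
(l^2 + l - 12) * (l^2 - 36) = l^4 + l^3 - 48*l^2 - 36*l + 432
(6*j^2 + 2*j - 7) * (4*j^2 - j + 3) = 24*j^4 + 2*j^3 - 12*j^2 + 13*j - 21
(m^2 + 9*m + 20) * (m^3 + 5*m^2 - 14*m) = m^5 + 14*m^4 + 51*m^3 - 26*m^2 - 280*m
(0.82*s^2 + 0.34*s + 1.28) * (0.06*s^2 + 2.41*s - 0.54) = 0.0492*s^4 + 1.9966*s^3 + 0.4534*s^2 + 2.9012*s - 0.6912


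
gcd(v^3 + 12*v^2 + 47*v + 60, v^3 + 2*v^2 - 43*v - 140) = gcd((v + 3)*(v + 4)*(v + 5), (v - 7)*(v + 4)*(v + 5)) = v^2 + 9*v + 20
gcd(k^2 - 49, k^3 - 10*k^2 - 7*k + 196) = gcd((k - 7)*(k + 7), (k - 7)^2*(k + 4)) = k - 7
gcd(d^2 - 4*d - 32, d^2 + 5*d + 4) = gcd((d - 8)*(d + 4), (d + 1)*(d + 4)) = d + 4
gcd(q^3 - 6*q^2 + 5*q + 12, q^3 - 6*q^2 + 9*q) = q - 3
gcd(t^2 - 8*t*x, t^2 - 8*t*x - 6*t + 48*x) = -t + 8*x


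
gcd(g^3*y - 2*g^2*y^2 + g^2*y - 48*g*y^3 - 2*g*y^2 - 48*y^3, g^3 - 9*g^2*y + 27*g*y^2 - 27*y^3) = 1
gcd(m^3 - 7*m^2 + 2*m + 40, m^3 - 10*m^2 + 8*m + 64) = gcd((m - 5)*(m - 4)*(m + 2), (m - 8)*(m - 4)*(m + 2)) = m^2 - 2*m - 8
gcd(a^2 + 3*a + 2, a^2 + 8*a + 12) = a + 2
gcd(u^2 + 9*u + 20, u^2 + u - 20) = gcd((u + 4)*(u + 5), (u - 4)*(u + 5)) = u + 5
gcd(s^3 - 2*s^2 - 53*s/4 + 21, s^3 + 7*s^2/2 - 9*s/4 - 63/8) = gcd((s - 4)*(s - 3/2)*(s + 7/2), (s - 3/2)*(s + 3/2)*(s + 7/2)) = s^2 + 2*s - 21/4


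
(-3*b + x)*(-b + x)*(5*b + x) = 15*b^3 - 17*b^2*x + b*x^2 + x^3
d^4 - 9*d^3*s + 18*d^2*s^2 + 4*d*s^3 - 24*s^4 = (d - 6*s)*(d - 2*s)^2*(d + s)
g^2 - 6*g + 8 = (g - 4)*(g - 2)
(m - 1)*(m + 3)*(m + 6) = m^3 + 8*m^2 + 9*m - 18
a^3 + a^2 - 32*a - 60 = (a - 6)*(a + 2)*(a + 5)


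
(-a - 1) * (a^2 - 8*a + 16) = -a^3 + 7*a^2 - 8*a - 16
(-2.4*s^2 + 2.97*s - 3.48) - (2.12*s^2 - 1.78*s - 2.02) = -4.52*s^2 + 4.75*s - 1.46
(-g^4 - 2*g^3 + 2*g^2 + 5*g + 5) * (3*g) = -3*g^5 - 6*g^4 + 6*g^3 + 15*g^2 + 15*g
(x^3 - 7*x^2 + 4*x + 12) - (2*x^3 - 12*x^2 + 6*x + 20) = -x^3 + 5*x^2 - 2*x - 8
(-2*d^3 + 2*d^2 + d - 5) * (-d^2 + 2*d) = 2*d^5 - 6*d^4 + 3*d^3 + 7*d^2 - 10*d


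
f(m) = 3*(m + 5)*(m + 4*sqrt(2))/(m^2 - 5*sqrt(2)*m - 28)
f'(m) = 3*(-2*m + 5*sqrt(2))*(m + 5)*(m + 4*sqrt(2))/(m^2 - 5*sqrt(2)*m - 28)^2 + 3*(m + 5)/(m^2 - 5*sqrt(2)*m - 28) + 3*(m + 4*sqrt(2))/(m^2 - 5*sqrt(2)*m - 28)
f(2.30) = -4.47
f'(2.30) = -0.89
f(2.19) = -4.37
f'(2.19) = -0.86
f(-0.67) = -2.84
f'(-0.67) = -0.18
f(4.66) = -7.62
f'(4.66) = -1.96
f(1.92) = -4.15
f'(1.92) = -0.79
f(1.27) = -3.68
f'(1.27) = -0.65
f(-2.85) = 65.82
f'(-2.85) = 3110.43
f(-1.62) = -2.94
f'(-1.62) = 0.58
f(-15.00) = 0.92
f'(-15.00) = -0.08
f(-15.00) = 0.92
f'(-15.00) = -0.08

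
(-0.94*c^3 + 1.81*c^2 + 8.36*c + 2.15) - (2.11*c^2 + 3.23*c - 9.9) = -0.94*c^3 - 0.3*c^2 + 5.13*c + 12.05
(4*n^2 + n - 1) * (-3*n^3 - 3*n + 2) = -12*n^5 - 3*n^4 - 9*n^3 + 5*n^2 + 5*n - 2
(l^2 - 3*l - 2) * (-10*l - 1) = -10*l^3 + 29*l^2 + 23*l + 2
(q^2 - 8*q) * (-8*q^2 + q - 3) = -8*q^4 + 65*q^3 - 11*q^2 + 24*q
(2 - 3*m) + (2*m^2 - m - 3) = 2*m^2 - 4*m - 1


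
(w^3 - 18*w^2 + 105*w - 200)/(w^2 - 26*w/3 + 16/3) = 3*(w^2 - 10*w + 25)/(3*w - 2)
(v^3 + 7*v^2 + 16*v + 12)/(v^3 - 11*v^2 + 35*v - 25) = (v^3 + 7*v^2 + 16*v + 12)/(v^3 - 11*v^2 + 35*v - 25)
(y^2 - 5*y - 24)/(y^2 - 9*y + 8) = (y + 3)/(y - 1)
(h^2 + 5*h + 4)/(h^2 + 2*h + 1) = (h + 4)/(h + 1)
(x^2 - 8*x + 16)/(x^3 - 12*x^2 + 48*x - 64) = 1/(x - 4)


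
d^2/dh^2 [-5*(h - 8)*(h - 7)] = -10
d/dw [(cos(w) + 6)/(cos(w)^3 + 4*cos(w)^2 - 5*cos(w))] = 2*(cos(w)^3 + 11*cos(w)^2 + 24*cos(w) - 15)*sin(w)/((cos(w) - 1)^2*(cos(w) + 5)^2*cos(w)^2)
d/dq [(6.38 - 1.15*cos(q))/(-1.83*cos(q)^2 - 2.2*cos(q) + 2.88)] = (2.1045*cos(q)^2 - 23.3508*cos(q) - 10.724)*sin(q)/(3.3489*cos(q)^4 + 8.052*cos(q)^3 - 5.7008*cos(q)^2 - 12.672*cos(q) + 8.2944)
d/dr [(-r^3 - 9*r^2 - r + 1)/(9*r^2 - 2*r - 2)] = (-9*r^4 + 4*r^3 + 33*r^2 + 18*r + 4)/(81*r^4 - 36*r^3 - 32*r^2 + 8*r + 4)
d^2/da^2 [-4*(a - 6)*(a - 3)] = -8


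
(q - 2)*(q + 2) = q^2 - 4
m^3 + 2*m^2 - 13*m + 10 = (m - 2)*(m - 1)*(m + 5)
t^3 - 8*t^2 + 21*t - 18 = (t - 3)^2*(t - 2)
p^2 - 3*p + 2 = (p - 2)*(p - 1)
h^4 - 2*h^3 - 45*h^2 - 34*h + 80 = (h - 8)*(h - 1)*(h + 2)*(h + 5)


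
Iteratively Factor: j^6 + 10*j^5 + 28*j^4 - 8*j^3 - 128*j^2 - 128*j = (j)*(j^5 + 10*j^4 + 28*j^3 - 8*j^2 - 128*j - 128) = j*(j + 4)*(j^4 + 6*j^3 + 4*j^2 - 24*j - 32) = j*(j + 2)*(j + 4)*(j^3 + 4*j^2 - 4*j - 16) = j*(j + 2)*(j + 4)^2*(j^2 - 4) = j*(j + 2)^2*(j + 4)^2*(j - 2)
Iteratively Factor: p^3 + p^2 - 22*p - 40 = (p + 2)*(p^2 - p - 20) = (p + 2)*(p + 4)*(p - 5)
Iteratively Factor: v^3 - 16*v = (v - 4)*(v^2 + 4*v) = v*(v - 4)*(v + 4)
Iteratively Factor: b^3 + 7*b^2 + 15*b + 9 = (b + 3)*(b^2 + 4*b + 3) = (b + 1)*(b + 3)*(b + 3)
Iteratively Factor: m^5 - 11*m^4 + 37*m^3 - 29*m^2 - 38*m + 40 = (m - 4)*(m^4 - 7*m^3 + 9*m^2 + 7*m - 10) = (m - 4)*(m - 1)*(m^3 - 6*m^2 + 3*m + 10) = (m - 4)*(m - 1)*(m + 1)*(m^2 - 7*m + 10) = (m - 5)*(m - 4)*(m - 1)*(m + 1)*(m - 2)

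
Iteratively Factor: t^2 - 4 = (t + 2)*(t - 2)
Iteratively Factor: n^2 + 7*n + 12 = (n + 3)*(n + 4)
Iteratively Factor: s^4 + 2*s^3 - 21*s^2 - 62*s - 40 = (s - 5)*(s^3 + 7*s^2 + 14*s + 8) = (s - 5)*(s + 1)*(s^2 + 6*s + 8) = (s - 5)*(s + 1)*(s + 2)*(s + 4)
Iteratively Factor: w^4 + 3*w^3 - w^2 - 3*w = (w)*(w^3 + 3*w^2 - w - 3) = w*(w + 1)*(w^2 + 2*w - 3) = w*(w + 1)*(w + 3)*(w - 1)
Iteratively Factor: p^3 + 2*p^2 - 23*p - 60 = (p + 3)*(p^2 - p - 20) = (p - 5)*(p + 3)*(p + 4)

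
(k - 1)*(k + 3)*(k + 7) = k^3 + 9*k^2 + 11*k - 21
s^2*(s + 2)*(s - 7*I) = s^4 + 2*s^3 - 7*I*s^3 - 14*I*s^2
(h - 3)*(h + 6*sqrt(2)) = h^2 - 3*h + 6*sqrt(2)*h - 18*sqrt(2)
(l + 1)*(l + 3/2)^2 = l^3 + 4*l^2 + 21*l/4 + 9/4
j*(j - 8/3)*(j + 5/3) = j^3 - j^2 - 40*j/9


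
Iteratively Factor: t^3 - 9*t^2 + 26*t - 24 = (t - 4)*(t^2 - 5*t + 6) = (t - 4)*(t - 2)*(t - 3)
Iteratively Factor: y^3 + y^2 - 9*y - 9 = (y + 3)*(y^2 - 2*y - 3) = (y - 3)*(y + 3)*(y + 1)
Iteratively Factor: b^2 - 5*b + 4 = (b - 4)*(b - 1)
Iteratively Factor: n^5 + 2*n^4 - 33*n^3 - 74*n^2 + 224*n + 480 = (n + 2)*(n^4 - 33*n^2 - 8*n + 240) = (n + 2)*(n + 4)*(n^3 - 4*n^2 - 17*n + 60) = (n + 2)*(n + 4)^2*(n^2 - 8*n + 15) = (n - 5)*(n + 2)*(n + 4)^2*(n - 3)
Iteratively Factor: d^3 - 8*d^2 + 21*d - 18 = (d - 3)*(d^2 - 5*d + 6) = (d - 3)^2*(d - 2)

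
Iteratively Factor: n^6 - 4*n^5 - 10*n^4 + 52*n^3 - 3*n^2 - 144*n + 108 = (n - 1)*(n^5 - 3*n^4 - 13*n^3 + 39*n^2 + 36*n - 108) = (n - 3)*(n - 1)*(n^4 - 13*n^2 + 36) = (n - 3)*(n - 1)*(n + 2)*(n^3 - 2*n^2 - 9*n + 18) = (n - 3)*(n - 2)*(n - 1)*(n + 2)*(n^2 - 9) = (n - 3)*(n - 2)*(n - 1)*(n + 2)*(n + 3)*(n - 3)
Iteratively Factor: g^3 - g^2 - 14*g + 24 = (g - 3)*(g^2 + 2*g - 8) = (g - 3)*(g - 2)*(g + 4)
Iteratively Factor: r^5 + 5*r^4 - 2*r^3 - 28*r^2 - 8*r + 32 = (r - 2)*(r^4 + 7*r^3 + 12*r^2 - 4*r - 16) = (r - 2)*(r + 2)*(r^3 + 5*r^2 + 2*r - 8) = (r - 2)*(r + 2)*(r + 4)*(r^2 + r - 2) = (r - 2)*(r - 1)*(r + 2)*(r + 4)*(r + 2)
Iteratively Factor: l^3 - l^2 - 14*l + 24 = (l - 3)*(l^2 + 2*l - 8) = (l - 3)*(l + 4)*(l - 2)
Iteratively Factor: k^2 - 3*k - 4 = (k - 4)*(k + 1)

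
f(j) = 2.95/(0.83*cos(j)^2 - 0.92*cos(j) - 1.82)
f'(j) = 2.95*(1.66*sin(j)*cos(j) - 0.92*sin(j))/(0.83*cos(j)^2 - 0.92*cos(j) - 1.82)^2 = (4.897*cos(j) - 2.714)*sin(j)/(-0.83*cos(j)^2 + 0.92*cos(j) + 1.82)^2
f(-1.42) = -1.52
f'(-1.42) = 0.52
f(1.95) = -2.16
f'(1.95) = -2.25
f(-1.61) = -1.65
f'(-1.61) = 0.91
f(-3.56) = -10.30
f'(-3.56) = -35.61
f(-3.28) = -31.19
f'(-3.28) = -116.62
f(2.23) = -3.12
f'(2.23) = -5.06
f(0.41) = -1.50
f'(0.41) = 0.18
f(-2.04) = -2.39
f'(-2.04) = 2.89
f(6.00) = -1.52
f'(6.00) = -0.15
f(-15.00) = -4.59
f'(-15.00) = 10.15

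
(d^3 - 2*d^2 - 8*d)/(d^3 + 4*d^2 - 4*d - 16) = d*(d - 4)/(d^2 + 2*d - 8)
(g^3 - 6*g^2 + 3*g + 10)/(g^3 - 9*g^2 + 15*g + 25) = (g - 2)/(g - 5)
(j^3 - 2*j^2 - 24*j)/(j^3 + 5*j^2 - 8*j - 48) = j*(j - 6)/(j^2 + j - 12)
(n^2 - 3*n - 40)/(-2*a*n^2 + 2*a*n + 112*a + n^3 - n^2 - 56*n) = (-n - 5)/(2*a*n + 14*a - n^2 - 7*n)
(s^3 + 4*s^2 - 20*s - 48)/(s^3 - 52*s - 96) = (s - 4)/(s - 8)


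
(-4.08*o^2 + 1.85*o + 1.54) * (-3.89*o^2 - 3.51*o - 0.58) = 15.8712*o^4 + 7.1243*o^3 - 10.1177*o^2 - 6.4784*o - 0.8932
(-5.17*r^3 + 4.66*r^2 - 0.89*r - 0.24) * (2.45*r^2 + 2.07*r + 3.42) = -12.6665*r^5 + 0.715100000000003*r^4 - 10.2157*r^3 + 13.5069*r^2 - 3.5406*r - 0.8208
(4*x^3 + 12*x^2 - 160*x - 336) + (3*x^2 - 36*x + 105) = 4*x^3 + 15*x^2 - 196*x - 231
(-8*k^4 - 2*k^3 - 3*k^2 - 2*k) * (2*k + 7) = -16*k^5 - 60*k^4 - 20*k^3 - 25*k^2 - 14*k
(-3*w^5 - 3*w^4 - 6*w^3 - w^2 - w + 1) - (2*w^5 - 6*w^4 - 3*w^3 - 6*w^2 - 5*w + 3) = -5*w^5 + 3*w^4 - 3*w^3 + 5*w^2 + 4*w - 2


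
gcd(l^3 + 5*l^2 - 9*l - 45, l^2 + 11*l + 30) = l + 5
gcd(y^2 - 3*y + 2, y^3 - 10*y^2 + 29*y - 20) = y - 1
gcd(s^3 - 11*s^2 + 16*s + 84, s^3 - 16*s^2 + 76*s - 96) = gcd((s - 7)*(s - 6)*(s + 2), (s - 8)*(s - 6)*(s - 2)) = s - 6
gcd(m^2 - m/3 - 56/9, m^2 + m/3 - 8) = m - 8/3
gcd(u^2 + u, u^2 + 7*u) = u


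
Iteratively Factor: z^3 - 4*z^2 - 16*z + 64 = (z - 4)*(z^2 - 16) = (z - 4)^2*(z + 4)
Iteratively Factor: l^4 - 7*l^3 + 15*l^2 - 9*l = (l - 3)*(l^3 - 4*l^2 + 3*l) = (l - 3)^2*(l^2 - l) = l*(l - 3)^2*(l - 1)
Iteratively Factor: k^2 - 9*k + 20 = (k - 5)*(k - 4)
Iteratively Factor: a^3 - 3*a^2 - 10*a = (a - 5)*(a^2 + 2*a) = a*(a - 5)*(a + 2)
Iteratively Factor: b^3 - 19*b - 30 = (b - 5)*(b^2 + 5*b + 6) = (b - 5)*(b + 3)*(b + 2)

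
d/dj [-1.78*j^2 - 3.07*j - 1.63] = -3.56*j - 3.07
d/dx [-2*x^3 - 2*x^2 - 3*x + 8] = -6*x^2 - 4*x - 3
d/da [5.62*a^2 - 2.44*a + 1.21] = 11.24*a - 2.44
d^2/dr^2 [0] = 0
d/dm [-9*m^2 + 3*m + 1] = 3 - 18*m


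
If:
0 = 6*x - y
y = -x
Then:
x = 0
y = 0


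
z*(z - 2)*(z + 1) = z^3 - z^2 - 2*z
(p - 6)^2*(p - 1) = p^3 - 13*p^2 + 48*p - 36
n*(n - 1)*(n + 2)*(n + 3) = n^4 + 4*n^3 + n^2 - 6*n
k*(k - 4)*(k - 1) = k^3 - 5*k^2 + 4*k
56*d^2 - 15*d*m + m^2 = (-8*d + m)*(-7*d + m)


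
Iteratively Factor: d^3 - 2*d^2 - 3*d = (d + 1)*(d^2 - 3*d) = (d - 3)*(d + 1)*(d)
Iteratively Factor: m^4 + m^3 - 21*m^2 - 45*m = (m + 3)*(m^3 - 2*m^2 - 15*m) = m*(m + 3)*(m^2 - 2*m - 15) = m*(m - 5)*(m + 3)*(m + 3)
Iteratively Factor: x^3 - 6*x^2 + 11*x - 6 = (x - 2)*(x^2 - 4*x + 3) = (x - 3)*(x - 2)*(x - 1)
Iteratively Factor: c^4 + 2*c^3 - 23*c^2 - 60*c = (c + 4)*(c^3 - 2*c^2 - 15*c) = c*(c + 4)*(c^2 - 2*c - 15) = c*(c + 3)*(c + 4)*(c - 5)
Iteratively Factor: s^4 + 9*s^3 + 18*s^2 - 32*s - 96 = (s + 4)*(s^3 + 5*s^2 - 2*s - 24) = (s - 2)*(s + 4)*(s^2 + 7*s + 12) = (s - 2)*(s + 3)*(s + 4)*(s + 4)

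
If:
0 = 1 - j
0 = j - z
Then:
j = 1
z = 1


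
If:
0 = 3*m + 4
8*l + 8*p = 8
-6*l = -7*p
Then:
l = 7/13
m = -4/3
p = 6/13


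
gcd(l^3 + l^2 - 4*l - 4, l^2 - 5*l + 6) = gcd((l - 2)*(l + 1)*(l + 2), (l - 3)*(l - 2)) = l - 2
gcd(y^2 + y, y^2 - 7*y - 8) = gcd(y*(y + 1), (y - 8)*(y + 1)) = y + 1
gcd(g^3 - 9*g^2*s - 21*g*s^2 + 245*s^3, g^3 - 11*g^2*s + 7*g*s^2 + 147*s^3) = g^2 - 14*g*s + 49*s^2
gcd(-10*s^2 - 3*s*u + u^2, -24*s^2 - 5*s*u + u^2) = 1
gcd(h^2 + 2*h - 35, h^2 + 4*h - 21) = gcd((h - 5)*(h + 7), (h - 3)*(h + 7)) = h + 7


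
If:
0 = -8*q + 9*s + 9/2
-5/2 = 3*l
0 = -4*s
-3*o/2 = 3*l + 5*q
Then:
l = -5/6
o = -5/24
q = 9/16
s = 0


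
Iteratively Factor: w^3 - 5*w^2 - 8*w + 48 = (w - 4)*(w^2 - w - 12) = (w - 4)^2*(w + 3)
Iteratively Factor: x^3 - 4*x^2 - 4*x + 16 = (x - 2)*(x^2 - 2*x - 8) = (x - 4)*(x - 2)*(x + 2)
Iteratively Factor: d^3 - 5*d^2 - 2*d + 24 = (d + 2)*(d^2 - 7*d + 12) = (d - 3)*(d + 2)*(d - 4)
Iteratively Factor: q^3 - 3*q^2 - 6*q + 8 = (q - 1)*(q^2 - 2*q - 8) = (q - 4)*(q - 1)*(q + 2)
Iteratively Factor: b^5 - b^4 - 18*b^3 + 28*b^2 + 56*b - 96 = (b - 2)*(b^4 + b^3 - 16*b^2 - 4*b + 48) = (b - 3)*(b - 2)*(b^3 + 4*b^2 - 4*b - 16) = (b - 3)*(b - 2)^2*(b^2 + 6*b + 8) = (b - 3)*(b - 2)^2*(b + 4)*(b + 2)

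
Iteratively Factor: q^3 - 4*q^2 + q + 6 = (q - 3)*(q^2 - q - 2) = (q - 3)*(q + 1)*(q - 2)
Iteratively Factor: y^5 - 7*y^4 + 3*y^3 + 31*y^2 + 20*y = (y - 4)*(y^4 - 3*y^3 - 9*y^2 - 5*y) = (y - 4)*(y + 1)*(y^3 - 4*y^2 - 5*y) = (y - 4)*(y + 1)^2*(y^2 - 5*y) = (y - 5)*(y - 4)*(y + 1)^2*(y)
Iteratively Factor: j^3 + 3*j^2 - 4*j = (j)*(j^2 + 3*j - 4) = j*(j + 4)*(j - 1)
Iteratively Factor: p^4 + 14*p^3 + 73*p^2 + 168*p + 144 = (p + 4)*(p^3 + 10*p^2 + 33*p + 36) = (p + 3)*(p + 4)*(p^2 + 7*p + 12) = (p + 3)*(p + 4)^2*(p + 3)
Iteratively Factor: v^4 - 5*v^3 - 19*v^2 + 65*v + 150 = (v + 3)*(v^3 - 8*v^2 + 5*v + 50) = (v + 2)*(v + 3)*(v^2 - 10*v + 25) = (v - 5)*(v + 2)*(v + 3)*(v - 5)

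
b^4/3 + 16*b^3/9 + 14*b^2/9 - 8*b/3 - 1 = (b/3 + 1)*(b - 1)*(b + 1/3)*(b + 3)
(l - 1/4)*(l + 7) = l^2 + 27*l/4 - 7/4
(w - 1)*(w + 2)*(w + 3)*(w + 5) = w^4 + 9*w^3 + 21*w^2 - w - 30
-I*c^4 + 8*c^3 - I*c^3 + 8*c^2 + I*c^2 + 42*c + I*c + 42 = (c - 2*I)*(c + 3*I)*(c + 7*I)*(-I*c - I)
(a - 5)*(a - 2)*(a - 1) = a^3 - 8*a^2 + 17*a - 10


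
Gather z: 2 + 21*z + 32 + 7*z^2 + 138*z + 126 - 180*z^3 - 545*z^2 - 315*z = -180*z^3 - 538*z^2 - 156*z + 160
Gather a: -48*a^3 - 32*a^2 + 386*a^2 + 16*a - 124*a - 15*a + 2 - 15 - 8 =-48*a^3 + 354*a^2 - 123*a - 21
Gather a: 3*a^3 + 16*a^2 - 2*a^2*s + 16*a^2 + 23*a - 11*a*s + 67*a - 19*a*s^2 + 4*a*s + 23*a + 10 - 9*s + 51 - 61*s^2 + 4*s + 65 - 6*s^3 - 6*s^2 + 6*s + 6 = 3*a^3 + a^2*(32 - 2*s) + a*(-19*s^2 - 7*s + 113) - 6*s^3 - 67*s^2 + s + 132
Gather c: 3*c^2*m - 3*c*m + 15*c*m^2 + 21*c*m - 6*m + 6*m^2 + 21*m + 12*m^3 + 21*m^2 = 3*c^2*m + c*(15*m^2 + 18*m) + 12*m^3 + 27*m^2 + 15*m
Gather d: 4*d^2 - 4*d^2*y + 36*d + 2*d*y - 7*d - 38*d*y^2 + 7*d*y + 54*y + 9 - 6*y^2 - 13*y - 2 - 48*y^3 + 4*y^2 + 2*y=d^2*(4 - 4*y) + d*(-38*y^2 + 9*y + 29) - 48*y^3 - 2*y^2 + 43*y + 7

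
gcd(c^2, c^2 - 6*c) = c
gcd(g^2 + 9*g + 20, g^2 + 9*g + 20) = g^2 + 9*g + 20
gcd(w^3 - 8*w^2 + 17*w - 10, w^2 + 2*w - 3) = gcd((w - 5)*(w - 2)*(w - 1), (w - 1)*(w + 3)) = w - 1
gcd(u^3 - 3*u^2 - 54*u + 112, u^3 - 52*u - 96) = u - 8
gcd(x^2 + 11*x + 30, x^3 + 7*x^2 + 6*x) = x + 6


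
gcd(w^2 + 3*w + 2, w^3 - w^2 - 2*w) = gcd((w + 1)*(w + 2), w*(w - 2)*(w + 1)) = w + 1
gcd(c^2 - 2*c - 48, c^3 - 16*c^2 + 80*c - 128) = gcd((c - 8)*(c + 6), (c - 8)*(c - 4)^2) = c - 8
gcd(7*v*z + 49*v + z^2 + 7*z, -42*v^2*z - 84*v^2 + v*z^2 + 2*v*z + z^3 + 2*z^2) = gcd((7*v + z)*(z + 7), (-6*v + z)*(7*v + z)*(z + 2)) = 7*v + z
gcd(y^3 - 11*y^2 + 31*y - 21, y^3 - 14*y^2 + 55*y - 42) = y^2 - 8*y + 7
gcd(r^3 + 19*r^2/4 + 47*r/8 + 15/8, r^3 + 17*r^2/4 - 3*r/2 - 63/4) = r + 3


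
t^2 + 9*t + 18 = (t + 3)*(t + 6)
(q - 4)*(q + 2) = q^2 - 2*q - 8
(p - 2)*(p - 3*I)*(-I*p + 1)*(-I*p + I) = -p^4 + 3*p^3 + 2*I*p^3 - 5*p^2 - 6*I*p^2 + 9*p + 4*I*p - 6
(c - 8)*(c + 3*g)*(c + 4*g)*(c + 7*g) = c^4 + 14*c^3*g - 8*c^3 + 61*c^2*g^2 - 112*c^2*g + 84*c*g^3 - 488*c*g^2 - 672*g^3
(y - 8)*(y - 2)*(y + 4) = y^3 - 6*y^2 - 24*y + 64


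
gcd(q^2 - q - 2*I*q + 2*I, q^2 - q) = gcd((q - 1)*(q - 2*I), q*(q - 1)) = q - 1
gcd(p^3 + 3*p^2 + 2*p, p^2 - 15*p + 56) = 1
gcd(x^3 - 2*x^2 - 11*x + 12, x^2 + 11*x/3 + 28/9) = 1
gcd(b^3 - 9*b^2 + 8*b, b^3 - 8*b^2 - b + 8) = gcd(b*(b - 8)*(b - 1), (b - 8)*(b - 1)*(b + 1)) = b^2 - 9*b + 8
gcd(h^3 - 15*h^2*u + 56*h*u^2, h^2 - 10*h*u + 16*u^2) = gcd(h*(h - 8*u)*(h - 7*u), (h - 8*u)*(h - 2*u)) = -h + 8*u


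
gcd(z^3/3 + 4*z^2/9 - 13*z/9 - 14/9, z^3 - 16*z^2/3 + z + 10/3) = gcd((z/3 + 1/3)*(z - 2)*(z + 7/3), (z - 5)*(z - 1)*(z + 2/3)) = 1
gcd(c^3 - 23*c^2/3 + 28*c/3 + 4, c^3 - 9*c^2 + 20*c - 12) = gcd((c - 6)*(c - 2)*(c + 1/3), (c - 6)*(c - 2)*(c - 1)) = c^2 - 8*c + 12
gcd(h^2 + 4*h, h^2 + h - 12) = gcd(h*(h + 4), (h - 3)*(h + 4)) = h + 4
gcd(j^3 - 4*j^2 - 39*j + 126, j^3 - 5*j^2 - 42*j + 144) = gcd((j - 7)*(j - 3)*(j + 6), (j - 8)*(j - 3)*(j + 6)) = j^2 + 3*j - 18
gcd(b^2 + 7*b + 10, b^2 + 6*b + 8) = b + 2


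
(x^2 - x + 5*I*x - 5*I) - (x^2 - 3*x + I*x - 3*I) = 2*x + 4*I*x - 2*I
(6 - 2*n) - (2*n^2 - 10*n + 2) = -2*n^2 + 8*n + 4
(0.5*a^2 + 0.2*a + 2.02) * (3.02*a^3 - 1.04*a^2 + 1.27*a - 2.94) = 1.51*a^5 + 0.0840000000000001*a^4 + 6.5274*a^3 - 3.3168*a^2 + 1.9774*a - 5.9388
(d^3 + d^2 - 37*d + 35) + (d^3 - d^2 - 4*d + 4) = 2*d^3 - 41*d + 39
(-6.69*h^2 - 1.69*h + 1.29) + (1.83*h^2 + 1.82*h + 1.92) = -4.86*h^2 + 0.13*h + 3.21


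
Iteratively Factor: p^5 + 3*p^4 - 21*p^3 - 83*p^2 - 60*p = (p + 3)*(p^4 - 21*p^2 - 20*p) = p*(p + 3)*(p^3 - 21*p - 20) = p*(p + 3)*(p + 4)*(p^2 - 4*p - 5) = p*(p - 5)*(p + 3)*(p + 4)*(p + 1)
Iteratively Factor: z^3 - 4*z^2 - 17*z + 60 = (z + 4)*(z^2 - 8*z + 15) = (z - 3)*(z + 4)*(z - 5)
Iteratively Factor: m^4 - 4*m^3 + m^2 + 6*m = (m)*(m^3 - 4*m^2 + m + 6) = m*(m - 3)*(m^2 - m - 2) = m*(m - 3)*(m - 2)*(m + 1)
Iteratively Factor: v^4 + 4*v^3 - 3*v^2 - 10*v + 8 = (v - 1)*(v^3 + 5*v^2 + 2*v - 8) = (v - 1)*(v + 2)*(v^2 + 3*v - 4) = (v - 1)*(v + 2)*(v + 4)*(v - 1)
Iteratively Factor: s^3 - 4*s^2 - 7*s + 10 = (s + 2)*(s^2 - 6*s + 5) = (s - 5)*(s + 2)*(s - 1)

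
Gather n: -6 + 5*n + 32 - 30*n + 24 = 50 - 25*n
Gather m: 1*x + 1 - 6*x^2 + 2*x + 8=-6*x^2 + 3*x + 9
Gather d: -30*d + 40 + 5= 45 - 30*d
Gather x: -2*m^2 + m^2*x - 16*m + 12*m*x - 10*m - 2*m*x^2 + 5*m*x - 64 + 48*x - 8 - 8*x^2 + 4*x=-2*m^2 - 26*m + x^2*(-2*m - 8) + x*(m^2 + 17*m + 52) - 72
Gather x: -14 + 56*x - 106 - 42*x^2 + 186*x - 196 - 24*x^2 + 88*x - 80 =-66*x^2 + 330*x - 396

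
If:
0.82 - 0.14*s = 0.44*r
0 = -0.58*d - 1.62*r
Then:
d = 0.88871473354232*s - 5.20532915360502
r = 1.86363636363636 - 0.318181818181818*s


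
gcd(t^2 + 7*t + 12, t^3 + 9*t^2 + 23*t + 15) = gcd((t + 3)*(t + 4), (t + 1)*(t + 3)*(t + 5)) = t + 3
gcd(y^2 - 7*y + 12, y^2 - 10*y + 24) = y - 4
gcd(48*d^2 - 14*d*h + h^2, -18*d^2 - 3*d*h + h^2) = 6*d - h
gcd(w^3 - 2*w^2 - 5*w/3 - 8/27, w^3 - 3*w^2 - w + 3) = 1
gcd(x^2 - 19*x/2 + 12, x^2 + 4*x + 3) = 1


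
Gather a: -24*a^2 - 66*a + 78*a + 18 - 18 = -24*a^2 + 12*a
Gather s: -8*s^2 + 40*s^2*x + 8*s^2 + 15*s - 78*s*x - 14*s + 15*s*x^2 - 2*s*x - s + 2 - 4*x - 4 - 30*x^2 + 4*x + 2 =40*s^2*x + s*(15*x^2 - 80*x) - 30*x^2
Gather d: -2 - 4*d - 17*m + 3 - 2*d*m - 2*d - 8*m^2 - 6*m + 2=d*(-2*m - 6) - 8*m^2 - 23*m + 3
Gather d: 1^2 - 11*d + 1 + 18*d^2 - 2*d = 18*d^2 - 13*d + 2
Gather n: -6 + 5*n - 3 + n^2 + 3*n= n^2 + 8*n - 9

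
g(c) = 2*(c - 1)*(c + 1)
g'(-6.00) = -24.00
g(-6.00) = 70.00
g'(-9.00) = -36.00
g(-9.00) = 160.00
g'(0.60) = 2.40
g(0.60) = -1.28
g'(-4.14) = -16.56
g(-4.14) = 32.28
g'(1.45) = 5.80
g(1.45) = 2.20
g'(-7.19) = -28.76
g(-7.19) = 101.39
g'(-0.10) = -0.40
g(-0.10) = -1.98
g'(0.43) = 1.72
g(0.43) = -1.63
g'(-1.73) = -6.92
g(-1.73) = 3.99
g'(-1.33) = -5.32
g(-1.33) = 1.54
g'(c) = 4*c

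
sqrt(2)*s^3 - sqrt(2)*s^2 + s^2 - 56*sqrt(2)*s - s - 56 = (s - 8)*(s + 7)*(sqrt(2)*s + 1)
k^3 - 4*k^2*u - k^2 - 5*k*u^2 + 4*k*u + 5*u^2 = (k - 1)*(k - 5*u)*(k + u)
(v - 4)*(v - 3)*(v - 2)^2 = v^4 - 11*v^3 + 44*v^2 - 76*v + 48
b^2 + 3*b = b*(b + 3)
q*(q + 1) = q^2 + q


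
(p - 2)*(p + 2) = p^2 - 4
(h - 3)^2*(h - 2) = h^3 - 8*h^2 + 21*h - 18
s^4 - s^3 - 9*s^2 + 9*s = s*(s - 3)*(s - 1)*(s + 3)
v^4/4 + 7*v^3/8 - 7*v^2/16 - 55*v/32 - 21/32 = (v/4 + 1/4)*(v - 3/2)*(v + 1/2)*(v + 7/2)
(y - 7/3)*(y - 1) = y^2 - 10*y/3 + 7/3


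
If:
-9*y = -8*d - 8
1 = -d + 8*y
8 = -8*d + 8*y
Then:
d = -1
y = 0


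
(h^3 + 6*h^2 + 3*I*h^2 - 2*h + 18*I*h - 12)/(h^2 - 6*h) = (h^3 + 3*h^2*(2 + I) + 2*h*(-1 + 9*I) - 12)/(h*(h - 6))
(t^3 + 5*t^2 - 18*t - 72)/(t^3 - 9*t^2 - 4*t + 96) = (t + 6)/(t - 8)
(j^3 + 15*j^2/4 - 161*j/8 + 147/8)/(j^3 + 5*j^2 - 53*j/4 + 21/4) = (4*j - 7)/(2*(2*j - 1))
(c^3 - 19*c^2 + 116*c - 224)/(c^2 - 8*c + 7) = (c^2 - 12*c + 32)/(c - 1)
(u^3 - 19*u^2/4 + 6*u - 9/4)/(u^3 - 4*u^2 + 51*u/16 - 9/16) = 4*(u - 1)/(4*u - 1)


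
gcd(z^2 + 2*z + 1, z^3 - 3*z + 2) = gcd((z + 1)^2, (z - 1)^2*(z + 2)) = 1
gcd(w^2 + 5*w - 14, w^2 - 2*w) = w - 2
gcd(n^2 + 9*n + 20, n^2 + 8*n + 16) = n + 4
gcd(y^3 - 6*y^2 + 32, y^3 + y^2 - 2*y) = y + 2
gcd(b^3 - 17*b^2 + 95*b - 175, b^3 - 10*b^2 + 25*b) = b^2 - 10*b + 25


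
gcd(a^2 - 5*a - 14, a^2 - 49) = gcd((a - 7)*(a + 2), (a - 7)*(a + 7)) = a - 7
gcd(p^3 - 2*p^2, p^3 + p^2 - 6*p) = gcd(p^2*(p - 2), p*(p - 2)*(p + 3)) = p^2 - 2*p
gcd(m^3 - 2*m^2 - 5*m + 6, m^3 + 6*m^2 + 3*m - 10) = m^2 + m - 2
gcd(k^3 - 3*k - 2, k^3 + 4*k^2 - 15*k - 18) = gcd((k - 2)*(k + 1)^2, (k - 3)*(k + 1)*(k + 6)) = k + 1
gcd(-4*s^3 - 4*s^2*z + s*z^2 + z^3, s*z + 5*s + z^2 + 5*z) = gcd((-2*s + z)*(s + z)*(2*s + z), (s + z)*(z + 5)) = s + z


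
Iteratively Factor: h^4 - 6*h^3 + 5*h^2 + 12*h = (h - 3)*(h^3 - 3*h^2 - 4*h) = (h - 4)*(h - 3)*(h^2 + h) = h*(h - 4)*(h - 3)*(h + 1)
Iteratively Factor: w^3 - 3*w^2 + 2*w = (w - 1)*(w^2 - 2*w) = w*(w - 1)*(w - 2)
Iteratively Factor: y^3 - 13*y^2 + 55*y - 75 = (y - 5)*(y^2 - 8*y + 15) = (y - 5)^2*(y - 3)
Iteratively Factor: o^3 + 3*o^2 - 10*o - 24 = (o - 3)*(o^2 + 6*o + 8) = (o - 3)*(o + 2)*(o + 4)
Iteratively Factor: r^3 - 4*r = (r)*(r^2 - 4) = r*(r + 2)*(r - 2)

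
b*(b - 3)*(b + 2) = b^3 - b^2 - 6*b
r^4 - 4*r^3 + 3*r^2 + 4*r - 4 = (r - 2)^2*(r - 1)*(r + 1)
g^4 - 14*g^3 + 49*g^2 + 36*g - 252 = (g - 7)*(g - 6)*(g - 3)*(g + 2)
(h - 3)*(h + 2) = h^2 - h - 6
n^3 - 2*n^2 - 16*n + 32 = (n - 4)*(n - 2)*(n + 4)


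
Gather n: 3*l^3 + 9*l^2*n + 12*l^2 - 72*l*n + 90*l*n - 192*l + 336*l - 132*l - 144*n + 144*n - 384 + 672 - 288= 3*l^3 + 12*l^2 + 12*l + n*(9*l^2 + 18*l)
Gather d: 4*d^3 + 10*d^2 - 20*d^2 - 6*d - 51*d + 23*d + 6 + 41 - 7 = 4*d^3 - 10*d^2 - 34*d + 40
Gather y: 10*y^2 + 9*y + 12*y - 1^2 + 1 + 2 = 10*y^2 + 21*y + 2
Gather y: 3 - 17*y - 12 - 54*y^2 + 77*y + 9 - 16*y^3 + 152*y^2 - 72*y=-16*y^3 + 98*y^2 - 12*y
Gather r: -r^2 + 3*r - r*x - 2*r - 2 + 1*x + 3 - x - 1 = -r^2 + r*(1 - x)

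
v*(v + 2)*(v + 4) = v^3 + 6*v^2 + 8*v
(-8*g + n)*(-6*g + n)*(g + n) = 48*g^3 + 34*g^2*n - 13*g*n^2 + n^3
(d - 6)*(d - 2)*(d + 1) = d^3 - 7*d^2 + 4*d + 12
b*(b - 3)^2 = b^3 - 6*b^2 + 9*b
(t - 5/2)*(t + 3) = t^2 + t/2 - 15/2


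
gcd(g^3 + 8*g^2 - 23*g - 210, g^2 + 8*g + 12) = g + 6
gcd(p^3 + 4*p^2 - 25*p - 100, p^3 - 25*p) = p^2 - 25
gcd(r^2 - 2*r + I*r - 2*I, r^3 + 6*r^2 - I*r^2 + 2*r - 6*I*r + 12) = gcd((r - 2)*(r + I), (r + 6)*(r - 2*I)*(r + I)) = r + I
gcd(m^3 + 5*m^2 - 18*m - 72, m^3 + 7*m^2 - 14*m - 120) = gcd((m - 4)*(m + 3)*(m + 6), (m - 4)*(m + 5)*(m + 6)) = m^2 + 2*m - 24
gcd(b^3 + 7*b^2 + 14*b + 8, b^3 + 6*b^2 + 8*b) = b^2 + 6*b + 8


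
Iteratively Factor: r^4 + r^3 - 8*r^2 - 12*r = (r + 2)*(r^3 - r^2 - 6*r) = r*(r + 2)*(r^2 - r - 6) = r*(r - 3)*(r + 2)*(r + 2)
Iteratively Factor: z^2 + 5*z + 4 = (z + 1)*(z + 4)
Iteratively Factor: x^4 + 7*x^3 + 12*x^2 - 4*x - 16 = (x + 4)*(x^3 + 3*x^2 - 4) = (x + 2)*(x + 4)*(x^2 + x - 2) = (x + 2)^2*(x + 4)*(x - 1)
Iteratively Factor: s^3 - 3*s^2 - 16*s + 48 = (s - 3)*(s^2 - 16) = (s - 3)*(s + 4)*(s - 4)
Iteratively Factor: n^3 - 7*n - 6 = (n - 3)*(n^2 + 3*n + 2) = (n - 3)*(n + 2)*(n + 1)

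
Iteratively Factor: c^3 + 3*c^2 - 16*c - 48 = (c + 4)*(c^2 - c - 12) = (c - 4)*(c + 4)*(c + 3)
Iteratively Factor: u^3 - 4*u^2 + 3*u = (u)*(u^2 - 4*u + 3) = u*(u - 1)*(u - 3)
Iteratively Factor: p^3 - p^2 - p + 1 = (p - 1)*(p^2 - 1) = (p - 1)*(p + 1)*(p - 1)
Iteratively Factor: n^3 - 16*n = (n)*(n^2 - 16) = n*(n - 4)*(n + 4)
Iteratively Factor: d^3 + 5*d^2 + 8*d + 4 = (d + 1)*(d^2 + 4*d + 4) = (d + 1)*(d + 2)*(d + 2)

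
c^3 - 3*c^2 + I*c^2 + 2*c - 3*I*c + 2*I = (c - 2)*(c - 1)*(c + I)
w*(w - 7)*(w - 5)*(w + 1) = w^4 - 11*w^3 + 23*w^2 + 35*w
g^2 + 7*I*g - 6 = (g + I)*(g + 6*I)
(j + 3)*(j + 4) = j^2 + 7*j + 12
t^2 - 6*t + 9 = (t - 3)^2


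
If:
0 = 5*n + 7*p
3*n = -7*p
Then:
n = 0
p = 0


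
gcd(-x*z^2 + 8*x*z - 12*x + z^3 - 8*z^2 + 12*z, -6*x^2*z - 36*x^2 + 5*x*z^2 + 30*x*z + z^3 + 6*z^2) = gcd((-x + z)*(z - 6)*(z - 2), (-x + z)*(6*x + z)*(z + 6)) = x - z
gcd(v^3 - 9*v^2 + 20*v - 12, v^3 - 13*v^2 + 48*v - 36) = v^2 - 7*v + 6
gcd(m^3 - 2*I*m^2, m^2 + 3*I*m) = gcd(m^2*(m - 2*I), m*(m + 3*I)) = m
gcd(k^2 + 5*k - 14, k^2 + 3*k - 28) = k + 7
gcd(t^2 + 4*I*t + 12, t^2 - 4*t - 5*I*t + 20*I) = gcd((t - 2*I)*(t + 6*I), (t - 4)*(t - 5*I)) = 1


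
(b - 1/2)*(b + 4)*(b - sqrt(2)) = b^3 - sqrt(2)*b^2 + 7*b^2/2 - 7*sqrt(2)*b/2 - 2*b + 2*sqrt(2)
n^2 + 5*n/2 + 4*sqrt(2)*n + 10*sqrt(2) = (n + 5/2)*(n + 4*sqrt(2))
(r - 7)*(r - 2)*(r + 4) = r^3 - 5*r^2 - 22*r + 56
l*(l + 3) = l^2 + 3*l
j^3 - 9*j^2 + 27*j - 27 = (j - 3)^3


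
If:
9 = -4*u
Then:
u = -9/4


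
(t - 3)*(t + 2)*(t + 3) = t^3 + 2*t^2 - 9*t - 18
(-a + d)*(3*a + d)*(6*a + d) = -18*a^3 + 9*a^2*d + 8*a*d^2 + d^3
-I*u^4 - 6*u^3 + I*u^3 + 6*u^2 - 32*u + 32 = (u - 4*I)^2*(u + 2*I)*(-I*u + I)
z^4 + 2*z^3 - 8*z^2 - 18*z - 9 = (z - 3)*(z + 1)^2*(z + 3)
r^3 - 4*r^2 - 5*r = r*(r - 5)*(r + 1)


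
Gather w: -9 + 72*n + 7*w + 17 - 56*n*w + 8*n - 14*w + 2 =80*n + w*(-56*n - 7) + 10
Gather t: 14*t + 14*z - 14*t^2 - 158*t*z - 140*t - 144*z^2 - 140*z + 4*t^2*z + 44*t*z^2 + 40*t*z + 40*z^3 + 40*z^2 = t^2*(4*z - 14) + t*(44*z^2 - 118*z - 126) + 40*z^3 - 104*z^2 - 126*z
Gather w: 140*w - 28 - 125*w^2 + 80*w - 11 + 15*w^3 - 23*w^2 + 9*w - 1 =15*w^3 - 148*w^2 + 229*w - 40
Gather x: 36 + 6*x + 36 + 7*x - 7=13*x + 65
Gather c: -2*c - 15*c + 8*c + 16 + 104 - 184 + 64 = -9*c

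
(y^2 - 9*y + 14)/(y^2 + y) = (y^2 - 9*y + 14)/(y*(y + 1))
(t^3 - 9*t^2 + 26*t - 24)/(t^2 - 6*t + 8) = t - 3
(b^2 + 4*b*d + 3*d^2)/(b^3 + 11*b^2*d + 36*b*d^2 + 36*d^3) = (b + d)/(b^2 + 8*b*d + 12*d^2)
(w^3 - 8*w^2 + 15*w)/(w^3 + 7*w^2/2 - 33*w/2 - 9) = 2*w*(w - 5)/(2*w^2 + 13*w + 6)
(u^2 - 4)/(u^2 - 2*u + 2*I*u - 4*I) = (u + 2)/(u + 2*I)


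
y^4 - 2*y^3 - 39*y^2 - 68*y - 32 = (y - 8)*(y + 1)^2*(y + 4)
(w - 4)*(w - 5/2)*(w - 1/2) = w^3 - 7*w^2 + 53*w/4 - 5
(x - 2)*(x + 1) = x^2 - x - 2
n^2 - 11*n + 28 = (n - 7)*(n - 4)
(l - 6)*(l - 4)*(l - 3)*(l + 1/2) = l^4 - 25*l^3/2 + 95*l^2/2 - 45*l - 36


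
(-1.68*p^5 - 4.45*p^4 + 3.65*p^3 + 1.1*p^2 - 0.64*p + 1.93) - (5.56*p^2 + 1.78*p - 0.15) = -1.68*p^5 - 4.45*p^4 + 3.65*p^3 - 4.46*p^2 - 2.42*p + 2.08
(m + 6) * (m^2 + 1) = m^3 + 6*m^2 + m + 6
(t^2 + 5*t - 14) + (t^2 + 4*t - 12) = 2*t^2 + 9*t - 26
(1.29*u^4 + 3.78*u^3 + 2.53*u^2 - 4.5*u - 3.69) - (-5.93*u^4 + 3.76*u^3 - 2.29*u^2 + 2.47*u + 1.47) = 7.22*u^4 + 0.02*u^3 + 4.82*u^2 - 6.97*u - 5.16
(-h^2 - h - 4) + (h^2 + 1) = -h - 3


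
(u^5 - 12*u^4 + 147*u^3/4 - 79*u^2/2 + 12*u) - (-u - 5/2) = u^5 - 12*u^4 + 147*u^3/4 - 79*u^2/2 + 13*u + 5/2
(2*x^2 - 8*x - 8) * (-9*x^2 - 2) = -18*x^4 + 72*x^3 + 68*x^2 + 16*x + 16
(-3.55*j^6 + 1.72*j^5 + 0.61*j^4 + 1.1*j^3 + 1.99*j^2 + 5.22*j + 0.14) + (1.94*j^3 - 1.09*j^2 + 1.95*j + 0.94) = -3.55*j^6 + 1.72*j^5 + 0.61*j^4 + 3.04*j^3 + 0.9*j^2 + 7.17*j + 1.08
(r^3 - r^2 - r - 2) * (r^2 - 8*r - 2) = r^5 - 9*r^4 + 5*r^3 + 8*r^2 + 18*r + 4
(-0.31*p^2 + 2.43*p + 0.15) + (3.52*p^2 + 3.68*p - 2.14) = 3.21*p^2 + 6.11*p - 1.99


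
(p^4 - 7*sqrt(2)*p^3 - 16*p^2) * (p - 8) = p^5 - 7*sqrt(2)*p^4 - 8*p^4 - 16*p^3 + 56*sqrt(2)*p^3 + 128*p^2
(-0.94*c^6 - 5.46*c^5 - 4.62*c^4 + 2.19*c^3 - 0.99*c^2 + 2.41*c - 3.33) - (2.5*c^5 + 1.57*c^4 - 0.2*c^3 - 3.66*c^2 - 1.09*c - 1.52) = -0.94*c^6 - 7.96*c^5 - 6.19*c^4 + 2.39*c^3 + 2.67*c^2 + 3.5*c - 1.81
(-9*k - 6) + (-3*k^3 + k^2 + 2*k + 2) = -3*k^3 + k^2 - 7*k - 4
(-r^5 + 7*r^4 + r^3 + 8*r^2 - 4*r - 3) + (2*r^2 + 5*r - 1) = -r^5 + 7*r^4 + r^3 + 10*r^2 + r - 4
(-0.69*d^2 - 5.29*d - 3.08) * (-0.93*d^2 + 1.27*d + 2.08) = 0.6417*d^4 + 4.0434*d^3 - 5.2891*d^2 - 14.9148*d - 6.4064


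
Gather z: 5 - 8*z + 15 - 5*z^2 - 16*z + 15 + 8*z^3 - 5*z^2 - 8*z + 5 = 8*z^3 - 10*z^2 - 32*z + 40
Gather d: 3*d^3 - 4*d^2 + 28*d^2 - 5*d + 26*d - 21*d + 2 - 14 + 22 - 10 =3*d^3 + 24*d^2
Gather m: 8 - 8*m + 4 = 12 - 8*m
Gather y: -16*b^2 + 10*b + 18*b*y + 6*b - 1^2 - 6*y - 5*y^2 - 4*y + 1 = -16*b^2 + 16*b - 5*y^2 + y*(18*b - 10)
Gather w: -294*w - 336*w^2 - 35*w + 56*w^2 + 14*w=-280*w^2 - 315*w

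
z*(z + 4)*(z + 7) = z^3 + 11*z^2 + 28*z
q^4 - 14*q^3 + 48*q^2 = q^2*(q - 8)*(q - 6)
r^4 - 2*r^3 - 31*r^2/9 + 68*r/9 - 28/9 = (r - 7/3)*(r - 1)*(r - 2/3)*(r + 2)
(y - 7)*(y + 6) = y^2 - y - 42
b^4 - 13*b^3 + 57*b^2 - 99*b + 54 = (b - 6)*(b - 3)^2*(b - 1)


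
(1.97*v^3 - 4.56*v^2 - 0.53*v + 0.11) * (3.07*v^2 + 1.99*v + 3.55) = 6.0479*v^5 - 10.0789*v^4 - 3.708*v^3 - 16.905*v^2 - 1.6626*v + 0.3905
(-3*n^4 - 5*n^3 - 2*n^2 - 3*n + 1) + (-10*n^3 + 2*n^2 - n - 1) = -3*n^4 - 15*n^3 - 4*n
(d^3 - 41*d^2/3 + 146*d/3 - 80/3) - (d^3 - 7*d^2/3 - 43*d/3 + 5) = -34*d^2/3 + 63*d - 95/3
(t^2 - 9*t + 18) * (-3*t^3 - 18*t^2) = -3*t^5 + 9*t^4 + 108*t^3 - 324*t^2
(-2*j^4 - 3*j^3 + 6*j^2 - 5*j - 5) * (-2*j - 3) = 4*j^5 + 12*j^4 - 3*j^3 - 8*j^2 + 25*j + 15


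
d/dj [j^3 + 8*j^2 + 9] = j*(3*j + 16)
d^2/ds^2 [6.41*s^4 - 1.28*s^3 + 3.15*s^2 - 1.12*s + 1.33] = 76.92*s^2 - 7.68*s + 6.3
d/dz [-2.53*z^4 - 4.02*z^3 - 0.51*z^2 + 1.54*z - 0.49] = -10.12*z^3 - 12.06*z^2 - 1.02*z + 1.54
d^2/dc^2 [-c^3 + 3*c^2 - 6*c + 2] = 6 - 6*c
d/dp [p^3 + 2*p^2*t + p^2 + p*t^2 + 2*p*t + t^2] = 3*p^2 + 4*p*t + 2*p + t^2 + 2*t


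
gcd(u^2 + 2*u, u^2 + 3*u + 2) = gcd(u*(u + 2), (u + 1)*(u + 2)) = u + 2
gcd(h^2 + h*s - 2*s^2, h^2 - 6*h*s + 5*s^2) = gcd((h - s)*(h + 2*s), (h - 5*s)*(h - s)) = -h + s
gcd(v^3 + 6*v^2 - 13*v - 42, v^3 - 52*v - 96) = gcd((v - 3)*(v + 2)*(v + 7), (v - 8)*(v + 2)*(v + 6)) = v + 2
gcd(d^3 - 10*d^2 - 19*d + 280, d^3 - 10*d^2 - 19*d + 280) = d^3 - 10*d^2 - 19*d + 280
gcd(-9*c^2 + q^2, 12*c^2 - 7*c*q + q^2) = -3*c + q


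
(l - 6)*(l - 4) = l^2 - 10*l + 24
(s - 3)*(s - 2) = s^2 - 5*s + 6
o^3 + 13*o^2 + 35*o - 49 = (o - 1)*(o + 7)^2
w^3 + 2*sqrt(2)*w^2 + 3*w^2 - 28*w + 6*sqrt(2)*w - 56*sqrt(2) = (w - 4)*(w + 7)*(w + 2*sqrt(2))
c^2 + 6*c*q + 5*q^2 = (c + q)*(c + 5*q)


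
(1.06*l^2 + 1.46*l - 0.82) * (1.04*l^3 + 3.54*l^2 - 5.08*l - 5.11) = 1.1024*l^5 + 5.2708*l^4 - 1.0692*l^3 - 15.7362*l^2 - 3.295*l + 4.1902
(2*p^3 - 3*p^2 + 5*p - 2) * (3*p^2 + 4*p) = 6*p^5 - p^4 + 3*p^3 + 14*p^2 - 8*p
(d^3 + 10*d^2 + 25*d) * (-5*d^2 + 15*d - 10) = -5*d^5 - 35*d^4 + 15*d^3 + 275*d^2 - 250*d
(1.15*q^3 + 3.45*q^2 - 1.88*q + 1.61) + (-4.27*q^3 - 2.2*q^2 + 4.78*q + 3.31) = -3.12*q^3 + 1.25*q^2 + 2.9*q + 4.92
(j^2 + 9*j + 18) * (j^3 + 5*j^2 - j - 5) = j^5 + 14*j^4 + 62*j^3 + 76*j^2 - 63*j - 90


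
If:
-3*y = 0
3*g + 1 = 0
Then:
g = -1/3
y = 0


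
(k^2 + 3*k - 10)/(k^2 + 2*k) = (k^2 + 3*k - 10)/(k*(k + 2))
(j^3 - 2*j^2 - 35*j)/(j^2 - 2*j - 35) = j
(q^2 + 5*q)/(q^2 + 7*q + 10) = q/(q + 2)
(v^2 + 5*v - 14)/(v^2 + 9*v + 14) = (v - 2)/(v + 2)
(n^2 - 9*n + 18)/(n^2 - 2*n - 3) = (n - 6)/(n + 1)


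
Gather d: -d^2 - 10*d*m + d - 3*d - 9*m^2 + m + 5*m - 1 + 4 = -d^2 + d*(-10*m - 2) - 9*m^2 + 6*m + 3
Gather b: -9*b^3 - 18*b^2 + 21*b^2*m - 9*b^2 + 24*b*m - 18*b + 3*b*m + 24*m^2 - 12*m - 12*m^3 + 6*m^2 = -9*b^3 + b^2*(21*m - 27) + b*(27*m - 18) - 12*m^3 + 30*m^2 - 12*m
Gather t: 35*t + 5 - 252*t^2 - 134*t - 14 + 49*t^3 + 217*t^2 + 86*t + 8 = 49*t^3 - 35*t^2 - 13*t - 1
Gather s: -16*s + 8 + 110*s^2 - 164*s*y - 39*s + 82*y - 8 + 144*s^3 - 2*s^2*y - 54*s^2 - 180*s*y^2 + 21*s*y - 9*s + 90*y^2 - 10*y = 144*s^3 + s^2*(56 - 2*y) + s*(-180*y^2 - 143*y - 64) + 90*y^2 + 72*y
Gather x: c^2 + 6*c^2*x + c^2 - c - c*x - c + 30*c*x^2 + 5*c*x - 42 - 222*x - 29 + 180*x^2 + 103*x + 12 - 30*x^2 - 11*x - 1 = 2*c^2 - 2*c + x^2*(30*c + 150) + x*(6*c^2 + 4*c - 130) - 60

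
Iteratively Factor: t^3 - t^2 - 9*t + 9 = (t - 3)*(t^2 + 2*t - 3) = (t - 3)*(t - 1)*(t + 3)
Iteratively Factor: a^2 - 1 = (a - 1)*(a + 1)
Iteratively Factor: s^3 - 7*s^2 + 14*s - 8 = (s - 1)*(s^2 - 6*s + 8) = (s - 4)*(s - 1)*(s - 2)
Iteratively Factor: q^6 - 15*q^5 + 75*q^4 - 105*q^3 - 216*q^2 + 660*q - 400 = (q - 5)*(q^5 - 10*q^4 + 25*q^3 + 20*q^2 - 116*q + 80) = (q - 5)^2*(q^4 - 5*q^3 + 20*q - 16) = (q - 5)^2*(q - 2)*(q^3 - 3*q^2 - 6*q + 8) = (q - 5)^2*(q - 4)*(q - 2)*(q^2 + q - 2) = (q - 5)^2*(q - 4)*(q - 2)*(q - 1)*(q + 2)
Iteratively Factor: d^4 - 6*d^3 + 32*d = (d + 2)*(d^3 - 8*d^2 + 16*d) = (d - 4)*(d + 2)*(d^2 - 4*d) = (d - 4)^2*(d + 2)*(d)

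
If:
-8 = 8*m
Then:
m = -1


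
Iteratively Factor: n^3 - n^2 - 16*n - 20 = (n + 2)*(n^2 - 3*n - 10) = (n - 5)*(n + 2)*(n + 2)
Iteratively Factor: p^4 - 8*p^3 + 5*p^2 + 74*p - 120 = (p - 4)*(p^3 - 4*p^2 - 11*p + 30) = (p - 4)*(p - 2)*(p^2 - 2*p - 15) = (p - 4)*(p - 2)*(p + 3)*(p - 5)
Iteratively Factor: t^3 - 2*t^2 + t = (t - 1)*(t^2 - t) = t*(t - 1)*(t - 1)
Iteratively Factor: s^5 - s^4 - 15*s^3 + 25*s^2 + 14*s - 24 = (s - 2)*(s^4 + s^3 - 13*s^2 - s + 12) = (s - 2)*(s - 1)*(s^3 + 2*s^2 - 11*s - 12) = (s - 2)*(s - 1)*(s + 4)*(s^2 - 2*s - 3) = (s - 3)*(s - 2)*(s - 1)*(s + 4)*(s + 1)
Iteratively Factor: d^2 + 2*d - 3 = (d + 3)*(d - 1)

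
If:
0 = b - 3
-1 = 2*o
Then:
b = 3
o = -1/2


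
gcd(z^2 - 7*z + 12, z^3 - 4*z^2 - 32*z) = 1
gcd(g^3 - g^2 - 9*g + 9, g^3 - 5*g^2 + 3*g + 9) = g - 3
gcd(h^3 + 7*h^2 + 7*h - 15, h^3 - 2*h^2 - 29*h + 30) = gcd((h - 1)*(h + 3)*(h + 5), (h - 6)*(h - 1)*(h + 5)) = h^2 + 4*h - 5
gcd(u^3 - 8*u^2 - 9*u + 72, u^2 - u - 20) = 1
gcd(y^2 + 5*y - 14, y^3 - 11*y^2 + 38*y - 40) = y - 2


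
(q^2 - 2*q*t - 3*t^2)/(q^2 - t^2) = (q - 3*t)/(q - t)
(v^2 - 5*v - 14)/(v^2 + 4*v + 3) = (v^2 - 5*v - 14)/(v^2 + 4*v + 3)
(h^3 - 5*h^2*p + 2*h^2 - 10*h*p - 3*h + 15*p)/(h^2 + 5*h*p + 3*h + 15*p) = (h^2 - 5*h*p - h + 5*p)/(h + 5*p)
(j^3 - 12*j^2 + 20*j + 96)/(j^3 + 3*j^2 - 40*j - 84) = (j - 8)/(j + 7)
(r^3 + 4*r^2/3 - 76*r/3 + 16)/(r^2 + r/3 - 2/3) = (r^2 + 2*r - 24)/(r + 1)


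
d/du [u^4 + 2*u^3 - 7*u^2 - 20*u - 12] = 4*u^3 + 6*u^2 - 14*u - 20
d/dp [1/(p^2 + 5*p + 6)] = (-2*p - 5)/(p^2 + 5*p + 6)^2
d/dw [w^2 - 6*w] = 2*w - 6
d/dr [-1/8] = 0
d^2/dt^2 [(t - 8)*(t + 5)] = 2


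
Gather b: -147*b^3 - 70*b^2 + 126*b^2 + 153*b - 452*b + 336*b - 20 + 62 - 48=-147*b^3 + 56*b^2 + 37*b - 6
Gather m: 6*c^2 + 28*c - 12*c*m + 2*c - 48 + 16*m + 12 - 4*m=6*c^2 + 30*c + m*(12 - 12*c) - 36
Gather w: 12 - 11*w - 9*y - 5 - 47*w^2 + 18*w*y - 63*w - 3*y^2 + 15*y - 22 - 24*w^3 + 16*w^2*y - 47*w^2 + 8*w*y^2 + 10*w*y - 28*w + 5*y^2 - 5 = -24*w^3 + w^2*(16*y - 94) + w*(8*y^2 + 28*y - 102) + 2*y^2 + 6*y - 20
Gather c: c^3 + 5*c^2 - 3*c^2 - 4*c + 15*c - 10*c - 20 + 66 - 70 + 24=c^3 + 2*c^2 + c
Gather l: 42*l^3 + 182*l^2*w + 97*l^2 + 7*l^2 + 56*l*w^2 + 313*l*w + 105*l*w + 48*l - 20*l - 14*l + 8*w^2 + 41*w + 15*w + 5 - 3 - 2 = 42*l^3 + l^2*(182*w + 104) + l*(56*w^2 + 418*w + 14) + 8*w^2 + 56*w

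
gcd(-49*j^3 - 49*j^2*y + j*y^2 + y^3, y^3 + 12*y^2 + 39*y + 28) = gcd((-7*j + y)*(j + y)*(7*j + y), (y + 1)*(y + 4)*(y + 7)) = 1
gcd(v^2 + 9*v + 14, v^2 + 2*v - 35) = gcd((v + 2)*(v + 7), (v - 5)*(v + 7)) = v + 7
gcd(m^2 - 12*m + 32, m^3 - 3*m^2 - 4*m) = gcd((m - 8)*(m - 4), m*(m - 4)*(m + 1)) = m - 4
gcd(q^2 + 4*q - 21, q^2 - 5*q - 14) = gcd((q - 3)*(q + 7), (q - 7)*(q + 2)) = 1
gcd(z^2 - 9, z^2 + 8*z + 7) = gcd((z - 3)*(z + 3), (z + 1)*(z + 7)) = 1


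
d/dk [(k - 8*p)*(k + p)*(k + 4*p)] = 3*k^2 - 6*k*p - 36*p^2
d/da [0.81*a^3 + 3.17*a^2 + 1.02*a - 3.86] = 2.43*a^2 + 6.34*a + 1.02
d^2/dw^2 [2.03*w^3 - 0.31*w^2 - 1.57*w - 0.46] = 12.18*w - 0.62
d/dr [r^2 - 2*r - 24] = 2*r - 2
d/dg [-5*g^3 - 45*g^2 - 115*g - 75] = -15*g^2 - 90*g - 115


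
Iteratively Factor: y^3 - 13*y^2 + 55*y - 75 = (y - 3)*(y^2 - 10*y + 25) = (y - 5)*(y - 3)*(y - 5)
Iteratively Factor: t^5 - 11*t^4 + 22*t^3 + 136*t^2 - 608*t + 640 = (t - 4)*(t^4 - 7*t^3 - 6*t^2 + 112*t - 160) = (t - 4)*(t + 4)*(t^3 - 11*t^2 + 38*t - 40) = (t - 4)^2*(t + 4)*(t^2 - 7*t + 10) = (t - 4)^2*(t - 2)*(t + 4)*(t - 5)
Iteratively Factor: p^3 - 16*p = (p - 4)*(p^2 + 4*p) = p*(p - 4)*(p + 4)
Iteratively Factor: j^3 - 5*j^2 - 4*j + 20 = (j + 2)*(j^2 - 7*j + 10) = (j - 5)*(j + 2)*(j - 2)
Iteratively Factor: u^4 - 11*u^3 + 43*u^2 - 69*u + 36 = (u - 3)*(u^3 - 8*u^2 + 19*u - 12) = (u - 4)*(u - 3)*(u^2 - 4*u + 3) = (u - 4)*(u - 3)^2*(u - 1)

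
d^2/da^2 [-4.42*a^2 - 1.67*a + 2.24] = -8.84000000000000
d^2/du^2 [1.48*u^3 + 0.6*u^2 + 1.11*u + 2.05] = 8.88*u + 1.2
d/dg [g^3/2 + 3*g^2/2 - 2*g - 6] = 3*g^2/2 + 3*g - 2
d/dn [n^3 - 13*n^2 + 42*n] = 3*n^2 - 26*n + 42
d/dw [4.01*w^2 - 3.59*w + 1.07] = 8.02*w - 3.59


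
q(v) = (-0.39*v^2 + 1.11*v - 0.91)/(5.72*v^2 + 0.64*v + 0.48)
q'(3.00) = -0.01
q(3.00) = -0.02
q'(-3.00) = -0.04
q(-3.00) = -0.15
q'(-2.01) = -0.09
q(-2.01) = -0.21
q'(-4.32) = -0.02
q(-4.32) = -0.12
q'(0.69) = 0.37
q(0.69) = -0.09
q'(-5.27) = -0.01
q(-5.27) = -0.11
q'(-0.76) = -0.95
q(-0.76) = -0.60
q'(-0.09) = 0.72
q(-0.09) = -2.16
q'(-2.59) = -0.05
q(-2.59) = -0.17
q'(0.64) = 0.46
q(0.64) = -0.11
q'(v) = (1.11 - 0.78*v)/(5.72*v^2 + 0.64*v + 0.48) + (-11.44*v - 0.64)*(-0.39*v^2 + 1.11*v - 0.91)/(5.72*v^2 + 0.64*v + 0.48)^2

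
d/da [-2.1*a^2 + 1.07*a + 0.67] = 1.07 - 4.2*a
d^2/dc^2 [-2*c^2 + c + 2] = -4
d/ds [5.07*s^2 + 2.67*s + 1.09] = 10.14*s + 2.67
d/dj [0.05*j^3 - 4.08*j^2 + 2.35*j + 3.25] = 0.15*j^2 - 8.16*j + 2.35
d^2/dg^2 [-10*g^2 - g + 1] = -20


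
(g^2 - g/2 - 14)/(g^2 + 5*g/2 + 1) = (2*g^2 - g - 28)/(2*g^2 + 5*g + 2)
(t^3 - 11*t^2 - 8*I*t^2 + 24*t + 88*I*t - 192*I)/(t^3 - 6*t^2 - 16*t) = (t^2 - t*(3 + 8*I) + 24*I)/(t*(t + 2))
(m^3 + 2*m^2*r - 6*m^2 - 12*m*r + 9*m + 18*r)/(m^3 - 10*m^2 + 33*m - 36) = (m + 2*r)/(m - 4)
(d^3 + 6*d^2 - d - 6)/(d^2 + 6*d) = d - 1/d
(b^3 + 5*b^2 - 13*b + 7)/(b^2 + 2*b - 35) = (b^2 - 2*b + 1)/(b - 5)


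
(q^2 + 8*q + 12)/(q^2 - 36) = (q + 2)/(q - 6)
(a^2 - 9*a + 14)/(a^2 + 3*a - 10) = (a - 7)/(a + 5)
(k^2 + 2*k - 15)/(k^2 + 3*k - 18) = (k + 5)/(k + 6)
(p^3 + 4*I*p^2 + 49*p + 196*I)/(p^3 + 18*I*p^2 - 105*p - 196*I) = (p - 7*I)/(p + 7*I)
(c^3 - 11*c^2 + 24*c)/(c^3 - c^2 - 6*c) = (c - 8)/(c + 2)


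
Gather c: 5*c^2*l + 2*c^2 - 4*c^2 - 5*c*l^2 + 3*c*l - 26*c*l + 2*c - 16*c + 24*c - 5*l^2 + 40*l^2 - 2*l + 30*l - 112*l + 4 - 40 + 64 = c^2*(5*l - 2) + c*(-5*l^2 - 23*l + 10) + 35*l^2 - 84*l + 28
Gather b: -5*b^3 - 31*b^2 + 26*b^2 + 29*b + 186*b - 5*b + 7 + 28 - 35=-5*b^3 - 5*b^2 + 210*b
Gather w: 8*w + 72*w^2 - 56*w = 72*w^2 - 48*w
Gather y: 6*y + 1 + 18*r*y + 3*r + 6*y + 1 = 3*r + y*(18*r + 12) + 2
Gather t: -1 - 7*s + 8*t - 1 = -7*s + 8*t - 2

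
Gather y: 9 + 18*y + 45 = 18*y + 54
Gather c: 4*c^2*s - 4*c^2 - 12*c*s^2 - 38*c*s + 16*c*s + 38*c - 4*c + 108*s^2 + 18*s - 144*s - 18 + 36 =c^2*(4*s - 4) + c*(-12*s^2 - 22*s + 34) + 108*s^2 - 126*s + 18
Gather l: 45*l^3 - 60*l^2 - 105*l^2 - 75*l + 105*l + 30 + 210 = 45*l^3 - 165*l^2 + 30*l + 240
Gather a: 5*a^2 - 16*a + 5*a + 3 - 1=5*a^2 - 11*a + 2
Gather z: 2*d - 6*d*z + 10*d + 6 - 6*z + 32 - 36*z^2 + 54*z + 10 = 12*d - 36*z^2 + z*(48 - 6*d) + 48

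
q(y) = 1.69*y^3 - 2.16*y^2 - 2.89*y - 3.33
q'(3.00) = 29.78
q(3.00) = 14.19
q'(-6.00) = 205.55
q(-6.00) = -428.79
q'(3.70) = 50.53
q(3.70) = 42.01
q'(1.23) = -0.53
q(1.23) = -7.01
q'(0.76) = -3.24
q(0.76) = -6.03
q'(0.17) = -3.48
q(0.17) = -3.88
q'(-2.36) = 35.54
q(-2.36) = -30.75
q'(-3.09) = 58.87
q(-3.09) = -64.88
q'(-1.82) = 21.77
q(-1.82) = -15.41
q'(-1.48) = 14.61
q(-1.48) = -9.26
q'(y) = 5.07*y^2 - 4.32*y - 2.89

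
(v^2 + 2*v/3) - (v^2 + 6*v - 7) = 7 - 16*v/3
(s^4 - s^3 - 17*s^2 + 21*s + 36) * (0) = 0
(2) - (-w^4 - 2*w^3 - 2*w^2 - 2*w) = w^4 + 2*w^3 + 2*w^2 + 2*w + 2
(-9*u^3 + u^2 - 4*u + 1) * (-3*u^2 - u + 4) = 27*u^5 + 6*u^4 - 25*u^3 + 5*u^2 - 17*u + 4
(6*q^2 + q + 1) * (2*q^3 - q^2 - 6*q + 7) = 12*q^5 - 4*q^4 - 35*q^3 + 35*q^2 + q + 7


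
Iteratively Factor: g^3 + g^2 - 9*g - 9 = (g + 3)*(g^2 - 2*g - 3) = (g + 1)*(g + 3)*(g - 3)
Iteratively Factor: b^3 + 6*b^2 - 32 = (b + 4)*(b^2 + 2*b - 8) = (b + 4)^2*(b - 2)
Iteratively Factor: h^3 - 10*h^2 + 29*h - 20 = (h - 5)*(h^2 - 5*h + 4) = (h - 5)*(h - 4)*(h - 1)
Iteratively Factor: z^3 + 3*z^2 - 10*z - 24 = (z - 3)*(z^2 + 6*z + 8) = (z - 3)*(z + 4)*(z + 2)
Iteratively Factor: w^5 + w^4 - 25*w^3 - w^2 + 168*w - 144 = (w + 4)*(w^4 - 3*w^3 - 13*w^2 + 51*w - 36) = (w - 3)*(w + 4)*(w^3 - 13*w + 12) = (w - 3)^2*(w + 4)*(w^2 + 3*w - 4) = (w - 3)^2*(w + 4)^2*(w - 1)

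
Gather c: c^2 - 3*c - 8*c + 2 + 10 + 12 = c^2 - 11*c + 24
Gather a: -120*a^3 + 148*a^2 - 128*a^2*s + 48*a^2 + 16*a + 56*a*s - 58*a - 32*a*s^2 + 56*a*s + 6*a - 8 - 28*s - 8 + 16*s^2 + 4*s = -120*a^3 + a^2*(196 - 128*s) + a*(-32*s^2 + 112*s - 36) + 16*s^2 - 24*s - 16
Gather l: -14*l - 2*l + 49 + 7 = 56 - 16*l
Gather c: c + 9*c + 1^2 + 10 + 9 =10*c + 20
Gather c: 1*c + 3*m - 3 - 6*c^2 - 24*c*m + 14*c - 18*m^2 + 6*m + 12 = -6*c^2 + c*(15 - 24*m) - 18*m^2 + 9*m + 9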